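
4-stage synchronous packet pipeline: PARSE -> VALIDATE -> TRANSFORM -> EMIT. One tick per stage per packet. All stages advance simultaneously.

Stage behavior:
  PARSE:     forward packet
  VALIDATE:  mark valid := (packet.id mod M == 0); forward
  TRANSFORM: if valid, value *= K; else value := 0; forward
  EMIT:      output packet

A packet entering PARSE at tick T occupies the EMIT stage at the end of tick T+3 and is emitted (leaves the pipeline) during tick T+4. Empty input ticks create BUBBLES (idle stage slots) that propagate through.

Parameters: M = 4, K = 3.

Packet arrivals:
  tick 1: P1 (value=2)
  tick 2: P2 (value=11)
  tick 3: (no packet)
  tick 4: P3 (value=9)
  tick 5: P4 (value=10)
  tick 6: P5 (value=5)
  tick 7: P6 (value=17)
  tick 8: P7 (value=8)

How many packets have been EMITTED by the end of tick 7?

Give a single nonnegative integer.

Answer: 2

Derivation:
Tick 1: [PARSE:P1(v=2,ok=F), VALIDATE:-, TRANSFORM:-, EMIT:-] out:-; in:P1
Tick 2: [PARSE:P2(v=11,ok=F), VALIDATE:P1(v=2,ok=F), TRANSFORM:-, EMIT:-] out:-; in:P2
Tick 3: [PARSE:-, VALIDATE:P2(v=11,ok=F), TRANSFORM:P1(v=0,ok=F), EMIT:-] out:-; in:-
Tick 4: [PARSE:P3(v=9,ok=F), VALIDATE:-, TRANSFORM:P2(v=0,ok=F), EMIT:P1(v=0,ok=F)] out:-; in:P3
Tick 5: [PARSE:P4(v=10,ok=F), VALIDATE:P3(v=9,ok=F), TRANSFORM:-, EMIT:P2(v=0,ok=F)] out:P1(v=0); in:P4
Tick 6: [PARSE:P5(v=5,ok=F), VALIDATE:P4(v=10,ok=T), TRANSFORM:P3(v=0,ok=F), EMIT:-] out:P2(v=0); in:P5
Tick 7: [PARSE:P6(v=17,ok=F), VALIDATE:P5(v=5,ok=F), TRANSFORM:P4(v=30,ok=T), EMIT:P3(v=0,ok=F)] out:-; in:P6
Emitted by tick 7: ['P1', 'P2']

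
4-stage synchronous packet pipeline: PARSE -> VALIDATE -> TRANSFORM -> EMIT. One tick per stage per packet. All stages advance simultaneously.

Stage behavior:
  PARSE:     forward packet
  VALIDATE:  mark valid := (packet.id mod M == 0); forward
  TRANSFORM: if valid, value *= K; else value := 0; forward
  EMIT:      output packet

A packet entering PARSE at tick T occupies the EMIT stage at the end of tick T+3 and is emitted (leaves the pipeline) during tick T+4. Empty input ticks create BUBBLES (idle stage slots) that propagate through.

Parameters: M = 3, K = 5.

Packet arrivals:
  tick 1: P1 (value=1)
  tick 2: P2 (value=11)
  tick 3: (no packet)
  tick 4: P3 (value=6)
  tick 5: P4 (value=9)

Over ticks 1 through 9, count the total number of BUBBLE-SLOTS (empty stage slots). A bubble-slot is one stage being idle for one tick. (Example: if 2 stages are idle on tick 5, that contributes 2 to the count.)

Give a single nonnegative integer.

Tick 1: [PARSE:P1(v=1,ok=F), VALIDATE:-, TRANSFORM:-, EMIT:-] out:-; bubbles=3
Tick 2: [PARSE:P2(v=11,ok=F), VALIDATE:P1(v=1,ok=F), TRANSFORM:-, EMIT:-] out:-; bubbles=2
Tick 3: [PARSE:-, VALIDATE:P2(v=11,ok=F), TRANSFORM:P1(v=0,ok=F), EMIT:-] out:-; bubbles=2
Tick 4: [PARSE:P3(v=6,ok=F), VALIDATE:-, TRANSFORM:P2(v=0,ok=F), EMIT:P1(v=0,ok=F)] out:-; bubbles=1
Tick 5: [PARSE:P4(v=9,ok=F), VALIDATE:P3(v=6,ok=T), TRANSFORM:-, EMIT:P2(v=0,ok=F)] out:P1(v=0); bubbles=1
Tick 6: [PARSE:-, VALIDATE:P4(v=9,ok=F), TRANSFORM:P3(v=30,ok=T), EMIT:-] out:P2(v=0); bubbles=2
Tick 7: [PARSE:-, VALIDATE:-, TRANSFORM:P4(v=0,ok=F), EMIT:P3(v=30,ok=T)] out:-; bubbles=2
Tick 8: [PARSE:-, VALIDATE:-, TRANSFORM:-, EMIT:P4(v=0,ok=F)] out:P3(v=30); bubbles=3
Tick 9: [PARSE:-, VALIDATE:-, TRANSFORM:-, EMIT:-] out:P4(v=0); bubbles=4
Total bubble-slots: 20

Answer: 20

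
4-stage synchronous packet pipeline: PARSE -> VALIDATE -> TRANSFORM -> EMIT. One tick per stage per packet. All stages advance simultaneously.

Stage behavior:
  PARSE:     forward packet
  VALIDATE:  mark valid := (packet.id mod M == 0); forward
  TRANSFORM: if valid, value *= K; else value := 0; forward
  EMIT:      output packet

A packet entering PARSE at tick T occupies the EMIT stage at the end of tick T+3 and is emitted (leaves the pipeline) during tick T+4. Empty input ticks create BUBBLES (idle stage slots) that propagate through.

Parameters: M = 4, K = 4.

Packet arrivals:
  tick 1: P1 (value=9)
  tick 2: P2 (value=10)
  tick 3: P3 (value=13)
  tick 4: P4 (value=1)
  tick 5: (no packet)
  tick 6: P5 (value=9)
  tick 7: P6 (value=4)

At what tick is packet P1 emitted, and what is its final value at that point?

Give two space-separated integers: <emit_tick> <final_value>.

Answer: 5 0

Derivation:
Tick 1: [PARSE:P1(v=9,ok=F), VALIDATE:-, TRANSFORM:-, EMIT:-] out:-; in:P1
Tick 2: [PARSE:P2(v=10,ok=F), VALIDATE:P1(v=9,ok=F), TRANSFORM:-, EMIT:-] out:-; in:P2
Tick 3: [PARSE:P3(v=13,ok=F), VALIDATE:P2(v=10,ok=F), TRANSFORM:P1(v=0,ok=F), EMIT:-] out:-; in:P3
Tick 4: [PARSE:P4(v=1,ok=F), VALIDATE:P3(v=13,ok=F), TRANSFORM:P2(v=0,ok=F), EMIT:P1(v=0,ok=F)] out:-; in:P4
Tick 5: [PARSE:-, VALIDATE:P4(v=1,ok=T), TRANSFORM:P3(v=0,ok=F), EMIT:P2(v=0,ok=F)] out:P1(v=0); in:-
Tick 6: [PARSE:P5(v=9,ok=F), VALIDATE:-, TRANSFORM:P4(v=4,ok=T), EMIT:P3(v=0,ok=F)] out:P2(v=0); in:P5
Tick 7: [PARSE:P6(v=4,ok=F), VALIDATE:P5(v=9,ok=F), TRANSFORM:-, EMIT:P4(v=4,ok=T)] out:P3(v=0); in:P6
Tick 8: [PARSE:-, VALIDATE:P6(v=4,ok=F), TRANSFORM:P5(v=0,ok=F), EMIT:-] out:P4(v=4); in:-
Tick 9: [PARSE:-, VALIDATE:-, TRANSFORM:P6(v=0,ok=F), EMIT:P5(v=0,ok=F)] out:-; in:-
Tick 10: [PARSE:-, VALIDATE:-, TRANSFORM:-, EMIT:P6(v=0,ok=F)] out:P5(v=0); in:-
Tick 11: [PARSE:-, VALIDATE:-, TRANSFORM:-, EMIT:-] out:P6(v=0); in:-
P1: arrives tick 1, valid=False (id=1, id%4=1), emit tick 5, final value 0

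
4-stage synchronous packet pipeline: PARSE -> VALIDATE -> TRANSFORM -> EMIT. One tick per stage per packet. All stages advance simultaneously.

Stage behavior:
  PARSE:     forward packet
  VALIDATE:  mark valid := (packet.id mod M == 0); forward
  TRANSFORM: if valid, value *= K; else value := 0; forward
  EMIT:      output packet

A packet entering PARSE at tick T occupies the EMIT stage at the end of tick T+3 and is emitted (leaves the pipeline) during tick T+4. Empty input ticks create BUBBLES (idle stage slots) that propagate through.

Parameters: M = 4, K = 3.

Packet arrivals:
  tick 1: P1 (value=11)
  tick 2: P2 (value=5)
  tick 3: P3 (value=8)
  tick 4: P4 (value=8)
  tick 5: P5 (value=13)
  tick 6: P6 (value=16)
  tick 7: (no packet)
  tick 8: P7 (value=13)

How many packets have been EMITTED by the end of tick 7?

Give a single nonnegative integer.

Tick 1: [PARSE:P1(v=11,ok=F), VALIDATE:-, TRANSFORM:-, EMIT:-] out:-; in:P1
Tick 2: [PARSE:P2(v=5,ok=F), VALIDATE:P1(v=11,ok=F), TRANSFORM:-, EMIT:-] out:-; in:P2
Tick 3: [PARSE:P3(v=8,ok=F), VALIDATE:P2(v=5,ok=F), TRANSFORM:P1(v=0,ok=F), EMIT:-] out:-; in:P3
Tick 4: [PARSE:P4(v=8,ok=F), VALIDATE:P3(v=8,ok=F), TRANSFORM:P2(v=0,ok=F), EMIT:P1(v=0,ok=F)] out:-; in:P4
Tick 5: [PARSE:P5(v=13,ok=F), VALIDATE:P4(v=8,ok=T), TRANSFORM:P3(v=0,ok=F), EMIT:P2(v=0,ok=F)] out:P1(v=0); in:P5
Tick 6: [PARSE:P6(v=16,ok=F), VALIDATE:P5(v=13,ok=F), TRANSFORM:P4(v=24,ok=T), EMIT:P3(v=0,ok=F)] out:P2(v=0); in:P6
Tick 7: [PARSE:-, VALIDATE:P6(v=16,ok=F), TRANSFORM:P5(v=0,ok=F), EMIT:P4(v=24,ok=T)] out:P3(v=0); in:-
Emitted by tick 7: ['P1', 'P2', 'P3']

Answer: 3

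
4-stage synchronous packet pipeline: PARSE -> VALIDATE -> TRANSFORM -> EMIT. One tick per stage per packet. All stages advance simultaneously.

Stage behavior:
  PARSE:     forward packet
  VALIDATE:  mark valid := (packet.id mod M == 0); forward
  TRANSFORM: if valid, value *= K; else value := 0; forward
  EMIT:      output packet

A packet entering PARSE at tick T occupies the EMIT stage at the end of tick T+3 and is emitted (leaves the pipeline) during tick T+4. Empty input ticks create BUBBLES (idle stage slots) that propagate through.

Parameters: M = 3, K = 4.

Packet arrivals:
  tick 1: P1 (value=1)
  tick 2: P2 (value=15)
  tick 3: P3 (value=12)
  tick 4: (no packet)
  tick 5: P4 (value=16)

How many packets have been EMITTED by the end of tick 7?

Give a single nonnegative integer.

Answer: 3

Derivation:
Tick 1: [PARSE:P1(v=1,ok=F), VALIDATE:-, TRANSFORM:-, EMIT:-] out:-; in:P1
Tick 2: [PARSE:P2(v=15,ok=F), VALIDATE:P1(v=1,ok=F), TRANSFORM:-, EMIT:-] out:-; in:P2
Tick 3: [PARSE:P3(v=12,ok=F), VALIDATE:P2(v=15,ok=F), TRANSFORM:P1(v=0,ok=F), EMIT:-] out:-; in:P3
Tick 4: [PARSE:-, VALIDATE:P3(v=12,ok=T), TRANSFORM:P2(v=0,ok=F), EMIT:P1(v=0,ok=F)] out:-; in:-
Tick 5: [PARSE:P4(v=16,ok=F), VALIDATE:-, TRANSFORM:P3(v=48,ok=T), EMIT:P2(v=0,ok=F)] out:P1(v=0); in:P4
Tick 6: [PARSE:-, VALIDATE:P4(v=16,ok=F), TRANSFORM:-, EMIT:P3(v=48,ok=T)] out:P2(v=0); in:-
Tick 7: [PARSE:-, VALIDATE:-, TRANSFORM:P4(v=0,ok=F), EMIT:-] out:P3(v=48); in:-
Emitted by tick 7: ['P1', 'P2', 'P3']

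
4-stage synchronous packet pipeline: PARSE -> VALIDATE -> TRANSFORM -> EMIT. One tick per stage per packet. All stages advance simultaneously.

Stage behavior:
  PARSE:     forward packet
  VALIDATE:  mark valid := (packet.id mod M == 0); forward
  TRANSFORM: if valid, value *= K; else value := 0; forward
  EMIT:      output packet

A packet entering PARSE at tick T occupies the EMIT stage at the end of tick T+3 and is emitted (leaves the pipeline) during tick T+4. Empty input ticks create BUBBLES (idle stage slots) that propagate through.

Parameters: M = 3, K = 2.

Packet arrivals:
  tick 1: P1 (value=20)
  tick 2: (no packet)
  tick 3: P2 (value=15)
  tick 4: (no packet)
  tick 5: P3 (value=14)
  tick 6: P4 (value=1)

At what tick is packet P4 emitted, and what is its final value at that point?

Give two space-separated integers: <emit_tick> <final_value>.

Answer: 10 0

Derivation:
Tick 1: [PARSE:P1(v=20,ok=F), VALIDATE:-, TRANSFORM:-, EMIT:-] out:-; in:P1
Tick 2: [PARSE:-, VALIDATE:P1(v=20,ok=F), TRANSFORM:-, EMIT:-] out:-; in:-
Tick 3: [PARSE:P2(v=15,ok=F), VALIDATE:-, TRANSFORM:P1(v=0,ok=F), EMIT:-] out:-; in:P2
Tick 4: [PARSE:-, VALIDATE:P2(v=15,ok=F), TRANSFORM:-, EMIT:P1(v=0,ok=F)] out:-; in:-
Tick 5: [PARSE:P3(v=14,ok=F), VALIDATE:-, TRANSFORM:P2(v=0,ok=F), EMIT:-] out:P1(v=0); in:P3
Tick 6: [PARSE:P4(v=1,ok=F), VALIDATE:P3(v=14,ok=T), TRANSFORM:-, EMIT:P2(v=0,ok=F)] out:-; in:P4
Tick 7: [PARSE:-, VALIDATE:P4(v=1,ok=F), TRANSFORM:P3(v=28,ok=T), EMIT:-] out:P2(v=0); in:-
Tick 8: [PARSE:-, VALIDATE:-, TRANSFORM:P4(v=0,ok=F), EMIT:P3(v=28,ok=T)] out:-; in:-
Tick 9: [PARSE:-, VALIDATE:-, TRANSFORM:-, EMIT:P4(v=0,ok=F)] out:P3(v=28); in:-
Tick 10: [PARSE:-, VALIDATE:-, TRANSFORM:-, EMIT:-] out:P4(v=0); in:-
P4: arrives tick 6, valid=False (id=4, id%3=1), emit tick 10, final value 0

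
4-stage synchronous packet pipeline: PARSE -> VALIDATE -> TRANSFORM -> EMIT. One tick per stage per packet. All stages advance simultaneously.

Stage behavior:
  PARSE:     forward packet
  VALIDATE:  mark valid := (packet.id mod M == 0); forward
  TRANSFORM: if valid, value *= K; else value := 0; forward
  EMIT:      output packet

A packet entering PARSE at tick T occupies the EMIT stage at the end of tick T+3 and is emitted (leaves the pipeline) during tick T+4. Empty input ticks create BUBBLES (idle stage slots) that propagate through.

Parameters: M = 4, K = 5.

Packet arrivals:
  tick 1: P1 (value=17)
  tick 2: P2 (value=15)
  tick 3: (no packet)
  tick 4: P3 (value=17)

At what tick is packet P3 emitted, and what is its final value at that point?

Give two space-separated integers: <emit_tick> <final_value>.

Answer: 8 0

Derivation:
Tick 1: [PARSE:P1(v=17,ok=F), VALIDATE:-, TRANSFORM:-, EMIT:-] out:-; in:P1
Tick 2: [PARSE:P2(v=15,ok=F), VALIDATE:P1(v=17,ok=F), TRANSFORM:-, EMIT:-] out:-; in:P2
Tick 3: [PARSE:-, VALIDATE:P2(v=15,ok=F), TRANSFORM:P1(v=0,ok=F), EMIT:-] out:-; in:-
Tick 4: [PARSE:P3(v=17,ok=F), VALIDATE:-, TRANSFORM:P2(v=0,ok=F), EMIT:P1(v=0,ok=F)] out:-; in:P3
Tick 5: [PARSE:-, VALIDATE:P3(v=17,ok=F), TRANSFORM:-, EMIT:P2(v=0,ok=F)] out:P1(v=0); in:-
Tick 6: [PARSE:-, VALIDATE:-, TRANSFORM:P3(v=0,ok=F), EMIT:-] out:P2(v=0); in:-
Tick 7: [PARSE:-, VALIDATE:-, TRANSFORM:-, EMIT:P3(v=0,ok=F)] out:-; in:-
Tick 8: [PARSE:-, VALIDATE:-, TRANSFORM:-, EMIT:-] out:P3(v=0); in:-
P3: arrives tick 4, valid=False (id=3, id%4=3), emit tick 8, final value 0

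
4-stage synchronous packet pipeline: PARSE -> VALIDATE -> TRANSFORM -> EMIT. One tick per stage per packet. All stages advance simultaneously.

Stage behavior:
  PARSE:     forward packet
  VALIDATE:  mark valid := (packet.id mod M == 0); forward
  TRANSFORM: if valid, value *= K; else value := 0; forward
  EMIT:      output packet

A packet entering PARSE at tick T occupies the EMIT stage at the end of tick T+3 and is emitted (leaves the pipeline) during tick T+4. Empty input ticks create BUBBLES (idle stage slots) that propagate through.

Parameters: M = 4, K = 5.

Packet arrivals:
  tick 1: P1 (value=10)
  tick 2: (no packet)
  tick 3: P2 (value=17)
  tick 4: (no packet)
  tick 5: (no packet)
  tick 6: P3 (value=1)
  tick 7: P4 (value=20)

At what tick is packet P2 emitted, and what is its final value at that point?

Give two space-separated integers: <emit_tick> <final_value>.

Answer: 7 0

Derivation:
Tick 1: [PARSE:P1(v=10,ok=F), VALIDATE:-, TRANSFORM:-, EMIT:-] out:-; in:P1
Tick 2: [PARSE:-, VALIDATE:P1(v=10,ok=F), TRANSFORM:-, EMIT:-] out:-; in:-
Tick 3: [PARSE:P2(v=17,ok=F), VALIDATE:-, TRANSFORM:P1(v=0,ok=F), EMIT:-] out:-; in:P2
Tick 4: [PARSE:-, VALIDATE:P2(v=17,ok=F), TRANSFORM:-, EMIT:P1(v=0,ok=F)] out:-; in:-
Tick 5: [PARSE:-, VALIDATE:-, TRANSFORM:P2(v=0,ok=F), EMIT:-] out:P1(v=0); in:-
Tick 6: [PARSE:P3(v=1,ok=F), VALIDATE:-, TRANSFORM:-, EMIT:P2(v=0,ok=F)] out:-; in:P3
Tick 7: [PARSE:P4(v=20,ok=F), VALIDATE:P3(v=1,ok=F), TRANSFORM:-, EMIT:-] out:P2(v=0); in:P4
Tick 8: [PARSE:-, VALIDATE:P4(v=20,ok=T), TRANSFORM:P3(v=0,ok=F), EMIT:-] out:-; in:-
Tick 9: [PARSE:-, VALIDATE:-, TRANSFORM:P4(v=100,ok=T), EMIT:P3(v=0,ok=F)] out:-; in:-
Tick 10: [PARSE:-, VALIDATE:-, TRANSFORM:-, EMIT:P4(v=100,ok=T)] out:P3(v=0); in:-
Tick 11: [PARSE:-, VALIDATE:-, TRANSFORM:-, EMIT:-] out:P4(v=100); in:-
P2: arrives tick 3, valid=False (id=2, id%4=2), emit tick 7, final value 0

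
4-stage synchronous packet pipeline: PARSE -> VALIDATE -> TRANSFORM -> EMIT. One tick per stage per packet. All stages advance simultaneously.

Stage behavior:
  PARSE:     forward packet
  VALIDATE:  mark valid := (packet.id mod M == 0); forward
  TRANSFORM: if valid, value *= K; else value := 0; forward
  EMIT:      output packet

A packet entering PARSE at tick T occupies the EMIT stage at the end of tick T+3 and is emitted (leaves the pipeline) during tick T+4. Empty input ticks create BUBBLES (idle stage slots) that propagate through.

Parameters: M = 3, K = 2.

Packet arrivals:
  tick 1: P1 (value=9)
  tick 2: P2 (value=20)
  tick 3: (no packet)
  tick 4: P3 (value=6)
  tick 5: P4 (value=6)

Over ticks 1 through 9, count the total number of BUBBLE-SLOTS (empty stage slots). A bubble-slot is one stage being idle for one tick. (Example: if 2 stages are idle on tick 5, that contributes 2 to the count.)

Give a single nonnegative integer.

Answer: 20

Derivation:
Tick 1: [PARSE:P1(v=9,ok=F), VALIDATE:-, TRANSFORM:-, EMIT:-] out:-; bubbles=3
Tick 2: [PARSE:P2(v=20,ok=F), VALIDATE:P1(v=9,ok=F), TRANSFORM:-, EMIT:-] out:-; bubbles=2
Tick 3: [PARSE:-, VALIDATE:P2(v=20,ok=F), TRANSFORM:P1(v=0,ok=F), EMIT:-] out:-; bubbles=2
Tick 4: [PARSE:P3(v=6,ok=F), VALIDATE:-, TRANSFORM:P2(v=0,ok=F), EMIT:P1(v=0,ok=F)] out:-; bubbles=1
Tick 5: [PARSE:P4(v=6,ok=F), VALIDATE:P3(v=6,ok=T), TRANSFORM:-, EMIT:P2(v=0,ok=F)] out:P1(v=0); bubbles=1
Tick 6: [PARSE:-, VALIDATE:P4(v=6,ok=F), TRANSFORM:P3(v=12,ok=T), EMIT:-] out:P2(v=0); bubbles=2
Tick 7: [PARSE:-, VALIDATE:-, TRANSFORM:P4(v=0,ok=F), EMIT:P3(v=12,ok=T)] out:-; bubbles=2
Tick 8: [PARSE:-, VALIDATE:-, TRANSFORM:-, EMIT:P4(v=0,ok=F)] out:P3(v=12); bubbles=3
Tick 9: [PARSE:-, VALIDATE:-, TRANSFORM:-, EMIT:-] out:P4(v=0); bubbles=4
Total bubble-slots: 20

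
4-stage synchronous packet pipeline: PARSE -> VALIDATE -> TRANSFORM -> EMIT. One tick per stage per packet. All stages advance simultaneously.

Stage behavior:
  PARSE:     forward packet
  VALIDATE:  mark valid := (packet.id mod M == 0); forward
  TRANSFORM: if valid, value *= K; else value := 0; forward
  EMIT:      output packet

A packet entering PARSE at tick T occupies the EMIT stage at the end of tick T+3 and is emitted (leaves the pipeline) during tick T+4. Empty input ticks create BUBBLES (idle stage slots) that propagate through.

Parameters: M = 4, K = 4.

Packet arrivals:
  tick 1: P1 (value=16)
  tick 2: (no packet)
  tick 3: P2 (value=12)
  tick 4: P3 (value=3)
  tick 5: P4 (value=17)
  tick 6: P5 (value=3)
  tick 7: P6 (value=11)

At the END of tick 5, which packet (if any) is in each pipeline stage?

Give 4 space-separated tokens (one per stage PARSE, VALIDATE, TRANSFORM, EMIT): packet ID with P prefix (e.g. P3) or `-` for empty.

Tick 1: [PARSE:P1(v=16,ok=F), VALIDATE:-, TRANSFORM:-, EMIT:-] out:-; in:P1
Tick 2: [PARSE:-, VALIDATE:P1(v=16,ok=F), TRANSFORM:-, EMIT:-] out:-; in:-
Tick 3: [PARSE:P2(v=12,ok=F), VALIDATE:-, TRANSFORM:P1(v=0,ok=F), EMIT:-] out:-; in:P2
Tick 4: [PARSE:P3(v=3,ok=F), VALIDATE:P2(v=12,ok=F), TRANSFORM:-, EMIT:P1(v=0,ok=F)] out:-; in:P3
Tick 5: [PARSE:P4(v=17,ok=F), VALIDATE:P3(v=3,ok=F), TRANSFORM:P2(v=0,ok=F), EMIT:-] out:P1(v=0); in:P4
At end of tick 5: ['P4', 'P3', 'P2', '-']

Answer: P4 P3 P2 -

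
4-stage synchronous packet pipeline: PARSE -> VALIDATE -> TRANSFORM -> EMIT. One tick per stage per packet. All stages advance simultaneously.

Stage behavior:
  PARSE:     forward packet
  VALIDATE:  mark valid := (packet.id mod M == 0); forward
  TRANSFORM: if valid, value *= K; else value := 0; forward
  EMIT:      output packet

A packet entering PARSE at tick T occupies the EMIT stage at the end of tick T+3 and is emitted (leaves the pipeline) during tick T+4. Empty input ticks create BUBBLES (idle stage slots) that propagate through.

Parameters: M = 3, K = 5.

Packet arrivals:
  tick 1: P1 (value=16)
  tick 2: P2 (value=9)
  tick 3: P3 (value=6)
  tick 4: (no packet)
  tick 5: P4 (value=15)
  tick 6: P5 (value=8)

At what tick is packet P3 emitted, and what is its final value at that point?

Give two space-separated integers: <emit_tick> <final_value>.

Tick 1: [PARSE:P1(v=16,ok=F), VALIDATE:-, TRANSFORM:-, EMIT:-] out:-; in:P1
Tick 2: [PARSE:P2(v=9,ok=F), VALIDATE:P1(v=16,ok=F), TRANSFORM:-, EMIT:-] out:-; in:P2
Tick 3: [PARSE:P3(v=6,ok=F), VALIDATE:P2(v=9,ok=F), TRANSFORM:P1(v=0,ok=F), EMIT:-] out:-; in:P3
Tick 4: [PARSE:-, VALIDATE:P3(v=6,ok=T), TRANSFORM:P2(v=0,ok=F), EMIT:P1(v=0,ok=F)] out:-; in:-
Tick 5: [PARSE:P4(v=15,ok=F), VALIDATE:-, TRANSFORM:P3(v=30,ok=T), EMIT:P2(v=0,ok=F)] out:P1(v=0); in:P4
Tick 6: [PARSE:P5(v=8,ok=F), VALIDATE:P4(v=15,ok=F), TRANSFORM:-, EMIT:P3(v=30,ok=T)] out:P2(v=0); in:P5
Tick 7: [PARSE:-, VALIDATE:P5(v=8,ok=F), TRANSFORM:P4(v=0,ok=F), EMIT:-] out:P3(v=30); in:-
Tick 8: [PARSE:-, VALIDATE:-, TRANSFORM:P5(v=0,ok=F), EMIT:P4(v=0,ok=F)] out:-; in:-
Tick 9: [PARSE:-, VALIDATE:-, TRANSFORM:-, EMIT:P5(v=0,ok=F)] out:P4(v=0); in:-
Tick 10: [PARSE:-, VALIDATE:-, TRANSFORM:-, EMIT:-] out:P5(v=0); in:-
P3: arrives tick 3, valid=True (id=3, id%3=0), emit tick 7, final value 30

Answer: 7 30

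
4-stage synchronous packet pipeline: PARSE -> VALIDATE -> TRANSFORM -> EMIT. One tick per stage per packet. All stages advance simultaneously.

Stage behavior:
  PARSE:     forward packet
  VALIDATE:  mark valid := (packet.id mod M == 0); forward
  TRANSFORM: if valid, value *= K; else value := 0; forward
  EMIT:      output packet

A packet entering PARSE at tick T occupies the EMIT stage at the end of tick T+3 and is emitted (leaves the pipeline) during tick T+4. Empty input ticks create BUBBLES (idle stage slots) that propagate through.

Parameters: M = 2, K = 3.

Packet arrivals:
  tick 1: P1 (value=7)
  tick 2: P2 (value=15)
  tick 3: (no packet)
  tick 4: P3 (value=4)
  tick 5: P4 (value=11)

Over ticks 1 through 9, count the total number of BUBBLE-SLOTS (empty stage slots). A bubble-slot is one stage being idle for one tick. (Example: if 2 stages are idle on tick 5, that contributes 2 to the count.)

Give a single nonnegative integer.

Tick 1: [PARSE:P1(v=7,ok=F), VALIDATE:-, TRANSFORM:-, EMIT:-] out:-; bubbles=3
Tick 2: [PARSE:P2(v=15,ok=F), VALIDATE:P1(v=7,ok=F), TRANSFORM:-, EMIT:-] out:-; bubbles=2
Tick 3: [PARSE:-, VALIDATE:P2(v=15,ok=T), TRANSFORM:P1(v=0,ok=F), EMIT:-] out:-; bubbles=2
Tick 4: [PARSE:P3(v=4,ok=F), VALIDATE:-, TRANSFORM:P2(v=45,ok=T), EMIT:P1(v=0,ok=F)] out:-; bubbles=1
Tick 5: [PARSE:P4(v=11,ok=F), VALIDATE:P3(v=4,ok=F), TRANSFORM:-, EMIT:P2(v=45,ok=T)] out:P1(v=0); bubbles=1
Tick 6: [PARSE:-, VALIDATE:P4(v=11,ok=T), TRANSFORM:P3(v=0,ok=F), EMIT:-] out:P2(v=45); bubbles=2
Tick 7: [PARSE:-, VALIDATE:-, TRANSFORM:P4(v=33,ok=T), EMIT:P3(v=0,ok=F)] out:-; bubbles=2
Tick 8: [PARSE:-, VALIDATE:-, TRANSFORM:-, EMIT:P4(v=33,ok=T)] out:P3(v=0); bubbles=3
Tick 9: [PARSE:-, VALIDATE:-, TRANSFORM:-, EMIT:-] out:P4(v=33); bubbles=4
Total bubble-slots: 20

Answer: 20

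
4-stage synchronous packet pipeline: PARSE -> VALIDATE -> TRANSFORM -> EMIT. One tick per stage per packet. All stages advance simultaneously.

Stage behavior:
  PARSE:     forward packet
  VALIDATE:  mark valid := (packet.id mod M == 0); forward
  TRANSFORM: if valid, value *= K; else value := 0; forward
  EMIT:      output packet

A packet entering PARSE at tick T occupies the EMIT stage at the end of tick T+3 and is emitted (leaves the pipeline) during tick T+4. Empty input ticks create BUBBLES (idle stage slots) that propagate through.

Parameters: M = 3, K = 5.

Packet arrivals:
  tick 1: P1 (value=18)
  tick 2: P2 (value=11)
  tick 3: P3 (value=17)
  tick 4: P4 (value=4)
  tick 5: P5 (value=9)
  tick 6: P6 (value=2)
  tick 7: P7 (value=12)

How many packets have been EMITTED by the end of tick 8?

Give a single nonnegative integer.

Tick 1: [PARSE:P1(v=18,ok=F), VALIDATE:-, TRANSFORM:-, EMIT:-] out:-; in:P1
Tick 2: [PARSE:P2(v=11,ok=F), VALIDATE:P1(v=18,ok=F), TRANSFORM:-, EMIT:-] out:-; in:P2
Tick 3: [PARSE:P3(v=17,ok=F), VALIDATE:P2(v=11,ok=F), TRANSFORM:P1(v=0,ok=F), EMIT:-] out:-; in:P3
Tick 4: [PARSE:P4(v=4,ok=F), VALIDATE:P3(v=17,ok=T), TRANSFORM:P2(v=0,ok=F), EMIT:P1(v=0,ok=F)] out:-; in:P4
Tick 5: [PARSE:P5(v=9,ok=F), VALIDATE:P4(v=4,ok=F), TRANSFORM:P3(v=85,ok=T), EMIT:P2(v=0,ok=F)] out:P1(v=0); in:P5
Tick 6: [PARSE:P6(v=2,ok=F), VALIDATE:P5(v=9,ok=F), TRANSFORM:P4(v=0,ok=F), EMIT:P3(v=85,ok=T)] out:P2(v=0); in:P6
Tick 7: [PARSE:P7(v=12,ok=F), VALIDATE:P6(v=2,ok=T), TRANSFORM:P5(v=0,ok=F), EMIT:P4(v=0,ok=F)] out:P3(v=85); in:P7
Tick 8: [PARSE:-, VALIDATE:P7(v=12,ok=F), TRANSFORM:P6(v=10,ok=T), EMIT:P5(v=0,ok=F)] out:P4(v=0); in:-
Emitted by tick 8: ['P1', 'P2', 'P3', 'P4']

Answer: 4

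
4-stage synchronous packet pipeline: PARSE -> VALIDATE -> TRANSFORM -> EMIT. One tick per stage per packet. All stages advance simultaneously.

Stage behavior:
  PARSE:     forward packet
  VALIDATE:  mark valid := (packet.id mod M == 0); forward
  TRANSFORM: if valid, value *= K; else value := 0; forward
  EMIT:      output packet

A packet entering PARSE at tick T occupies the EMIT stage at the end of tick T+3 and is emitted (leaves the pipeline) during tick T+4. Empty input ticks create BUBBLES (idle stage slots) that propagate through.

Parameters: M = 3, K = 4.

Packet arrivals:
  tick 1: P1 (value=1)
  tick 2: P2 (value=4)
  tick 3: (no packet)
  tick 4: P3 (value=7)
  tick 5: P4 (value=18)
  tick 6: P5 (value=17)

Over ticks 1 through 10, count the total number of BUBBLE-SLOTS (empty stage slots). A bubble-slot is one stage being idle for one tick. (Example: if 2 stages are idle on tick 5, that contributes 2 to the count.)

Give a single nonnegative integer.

Tick 1: [PARSE:P1(v=1,ok=F), VALIDATE:-, TRANSFORM:-, EMIT:-] out:-; bubbles=3
Tick 2: [PARSE:P2(v=4,ok=F), VALIDATE:P1(v=1,ok=F), TRANSFORM:-, EMIT:-] out:-; bubbles=2
Tick 3: [PARSE:-, VALIDATE:P2(v=4,ok=F), TRANSFORM:P1(v=0,ok=F), EMIT:-] out:-; bubbles=2
Tick 4: [PARSE:P3(v=7,ok=F), VALIDATE:-, TRANSFORM:P2(v=0,ok=F), EMIT:P1(v=0,ok=F)] out:-; bubbles=1
Tick 5: [PARSE:P4(v=18,ok=F), VALIDATE:P3(v=7,ok=T), TRANSFORM:-, EMIT:P2(v=0,ok=F)] out:P1(v=0); bubbles=1
Tick 6: [PARSE:P5(v=17,ok=F), VALIDATE:P4(v=18,ok=F), TRANSFORM:P3(v=28,ok=T), EMIT:-] out:P2(v=0); bubbles=1
Tick 7: [PARSE:-, VALIDATE:P5(v=17,ok=F), TRANSFORM:P4(v=0,ok=F), EMIT:P3(v=28,ok=T)] out:-; bubbles=1
Tick 8: [PARSE:-, VALIDATE:-, TRANSFORM:P5(v=0,ok=F), EMIT:P4(v=0,ok=F)] out:P3(v=28); bubbles=2
Tick 9: [PARSE:-, VALIDATE:-, TRANSFORM:-, EMIT:P5(v=0,ok=F)] out:P4(v=0); bubbles=3
Tick 10: [PARSE:-, VALIDATE:-, TRANSFORM:-, EMIT:-] out:P5(v=0); bubbles=4
Total bubble-slots: 20

Answer: 20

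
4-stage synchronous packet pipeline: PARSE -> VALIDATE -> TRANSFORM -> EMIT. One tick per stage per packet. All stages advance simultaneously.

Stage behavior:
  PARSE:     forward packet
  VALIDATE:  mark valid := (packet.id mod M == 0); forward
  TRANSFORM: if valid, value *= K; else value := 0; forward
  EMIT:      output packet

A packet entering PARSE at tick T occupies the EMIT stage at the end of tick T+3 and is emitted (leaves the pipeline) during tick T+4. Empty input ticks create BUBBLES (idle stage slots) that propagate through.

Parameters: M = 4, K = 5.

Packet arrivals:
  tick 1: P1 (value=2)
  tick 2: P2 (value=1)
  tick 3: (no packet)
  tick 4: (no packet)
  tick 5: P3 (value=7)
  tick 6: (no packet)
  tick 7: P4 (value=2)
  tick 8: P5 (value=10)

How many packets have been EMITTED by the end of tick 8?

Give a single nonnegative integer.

Tick 1: [PARSE:P1(v=2,ok=F), VALIDATE:-, TRANSFORM:-, EMIT:-] out:-; in:P1
Tick 2: [PARSE:P2(v=1,ok=F), VALIDATE:P1(v=2,ok=F), TRANSFORM:-, EMIT:-] out:-; in:P2
Tick 3: [PARSE:-, VALIDATE:P2(v=1,ok=F), TRANSFORM:P1(v=0,ok=F), EMIT:-] out:-; in:-
Tick 4: [PARSE:-, VALIDATE:-, TRANSFORM:P2(v=0,ok=F), EMIT:P1(v=0,ok=F)] out:-; in:-
Tick 5: [PARSE:P3(v=7,ok=F), VALIDATE:-, TRANSFORM:-, EMIT:P2(v=0,ok=F)] out:P1(v=0); in:P3
Tick 6: [PARSE:-, VALIDATE:P3(v=7,ok=F), TRANSFORM:-, EMIT:-] out:P2(v=0); in:-
Tick 7: [PARSE:P4(v=2,ok=F), VALIDATE:-, TRANSFORM:P3(v=0,ok=F), EMIT:-] out:-; in:P4
Tick 8: [PARSE:P5(v=10,ok=F), VALIDATE:P4(v=2,ok=T), TRANSFORM:-, EMIT:P3(v=0,ok=F)] out:-; in:P5
Emitted by tick 8: ['P1', 'P2']

Answer: 2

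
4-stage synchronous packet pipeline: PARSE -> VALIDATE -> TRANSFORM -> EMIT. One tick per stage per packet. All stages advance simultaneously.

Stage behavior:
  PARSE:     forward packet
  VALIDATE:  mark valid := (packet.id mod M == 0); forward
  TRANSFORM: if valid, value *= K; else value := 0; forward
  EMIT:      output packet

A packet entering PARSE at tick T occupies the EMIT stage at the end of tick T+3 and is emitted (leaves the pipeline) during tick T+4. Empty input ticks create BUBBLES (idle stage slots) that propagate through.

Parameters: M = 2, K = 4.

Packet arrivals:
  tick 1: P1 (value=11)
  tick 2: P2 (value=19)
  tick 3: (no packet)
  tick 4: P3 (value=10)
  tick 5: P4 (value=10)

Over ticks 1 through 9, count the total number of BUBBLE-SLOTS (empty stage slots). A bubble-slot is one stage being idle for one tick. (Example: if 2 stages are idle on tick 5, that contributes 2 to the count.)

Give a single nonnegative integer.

Tick 1: [PARSE:P1(v=11,ok=F), VALIDATE:-, TRANSFORM:-, EMIT:-] out:-; bubbles=3
Tick 2: [PARSE:P2(v=19,ok=F), VALIDATE:P1(v=11,ok=F), TRANSFORM:-, EMIT:-] out:-; bubbles=2
Tick 3: [PARSE:-, VALIDATE:P2(v=19,ok=T), TRANSFORM:P1(v=0,ok=F), EMIT:-] out:-; bubbles=2
Tick 4: [PARSE:P3(v=10,ok=F), VALIDATE:-, TRANSFORM:P2(v=76,ok=T), EMIT:P1(v=0,ok=F)] out:-; bubbles=1
Tick 5: [PARSE:P4(v=10,ok=F), VALIDATE:P3(v=10,ok=F), TRANSFORM:-, EMIT:P2(v=76,ok=T)] out:P1(v=0); bubbles=1
Tick 6: [PARSE:-, VALIDATE:P4(v=10,ok=T), TRANSFORM:P3(v=0,ok=F), EMIT:-] out:P2(v=76); bubbles=2
Tick 7: [PARSE:-, VALIDATE:-, TRANSFORM:P4(v=40,ok=T), EMIT:P3(v=0,ok=F)] out:-; bubbles=2
Tick 8: [PARSE:-, VALIDATE:-, TRANSFORM:-, EMIT:P4(v=40,ok=T)] out:P3(v=0); bubbles=3
Tick 9: [PARSE:-, VALIDATE:-, TRANSFORM:-, EMIT:-] out:P4(v=40); bubbles=4
Total bubble-slots: 20

Answer: 20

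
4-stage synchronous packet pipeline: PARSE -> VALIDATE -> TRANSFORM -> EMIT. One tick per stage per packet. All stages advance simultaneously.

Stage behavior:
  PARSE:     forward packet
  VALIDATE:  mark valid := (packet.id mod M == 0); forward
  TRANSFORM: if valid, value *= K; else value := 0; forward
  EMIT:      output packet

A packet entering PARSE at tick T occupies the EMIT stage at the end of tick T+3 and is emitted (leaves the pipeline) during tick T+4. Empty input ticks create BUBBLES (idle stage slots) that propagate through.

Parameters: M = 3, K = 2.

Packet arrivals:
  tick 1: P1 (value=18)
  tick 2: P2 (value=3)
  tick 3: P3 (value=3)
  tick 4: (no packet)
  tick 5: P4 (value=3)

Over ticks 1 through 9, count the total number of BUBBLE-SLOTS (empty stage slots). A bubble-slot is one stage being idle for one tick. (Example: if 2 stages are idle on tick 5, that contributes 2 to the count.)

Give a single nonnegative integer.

Tick 1: [PARSE:P1(v=18,ok=F), VALIDATE:-, TRANSFORM:-, EMIT:-] out:-; bubbles=3
Tick 2: [PARSE:P2(v=3,ok=F), VALIDATE:P1(v=18,ok=F), TRANSFORM:-, EMIT:-] out:-; bubbles=2
Tick 3: [PARSE:P3(v=3,ok=F), VALIDATE:P2(v=3,ok=F), TRANSFORM:P1(v=0,ok=F), EMIT:-] out:-; bubbles=1
Tick 4: [PARSE:-, VALIDATE:P3(v=3,ok=T), TRANSFORM:P2(v=0,ok=F), EMIT:P1(v=0,ok=F)] out:-; bubbles=1
Tick 5: [PARSE:P4(v=3,ok=F), VALIDATE:-, TRANSFORM:P3(v=6,ok=T), EMIT:P2(v=0,ok=F)] out:P1(v=0); bubbles=1
Tick 6: [PARSE:-, VALIDATE:P4(v=3,ok=F), TRANSFORM:-, EMIT:P3(v=6,ok=T)] out:P2(v=0); bubbles=2
Tick 7: [PARSE:-, VALIDATE:-, TRANSFORM:P4(v=0,ok=F), EMIT:-] out:P3(v=6); bubbles=3
Tick 8: [PARSE:-, VALIDATE:-, TRANSFORM:-, EMIT:P4(v=0,ok=F)] out:-; bubbles=3
Tick 9: [PARSE:-, VALIDATE:-, TRANSFORM:-, EMIT:-] out:P4(v=0); bubbles=4
Total bubble-slots: 20

Answer: 20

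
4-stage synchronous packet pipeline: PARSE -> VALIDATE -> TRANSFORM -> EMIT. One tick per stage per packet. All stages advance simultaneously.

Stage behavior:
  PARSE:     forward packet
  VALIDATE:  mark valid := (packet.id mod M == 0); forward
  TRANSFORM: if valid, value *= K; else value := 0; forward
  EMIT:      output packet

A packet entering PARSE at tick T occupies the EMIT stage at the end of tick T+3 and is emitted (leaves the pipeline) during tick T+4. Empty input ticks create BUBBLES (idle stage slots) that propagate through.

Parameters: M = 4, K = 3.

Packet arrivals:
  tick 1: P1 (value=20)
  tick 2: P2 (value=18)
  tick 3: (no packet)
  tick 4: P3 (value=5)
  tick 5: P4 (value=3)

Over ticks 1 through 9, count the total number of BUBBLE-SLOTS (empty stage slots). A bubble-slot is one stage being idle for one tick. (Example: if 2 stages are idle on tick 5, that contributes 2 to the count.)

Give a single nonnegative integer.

Answer: 20

Derivation:
Tick 1: [PARSE:P1(v=20,ok=F), VALIDATE:-, TRANSFORM:-, EMIT:-] out:-; bubbles=3
Tick 2: [PARSE:P2(v=18,ok=F), VALIDATE:P1(v=20,ok=F), TRANSFORM:-, EMIT:-] out:-; bubbles=2
Tick 3: [PARSE:-, VALIDATE:P2(v=18,ok=F), TRANSFORM:P1(v=0,ok=F), EMIT:-] out:-; bubbles=2
Tick 4: [PARSE:P3(v=5,ok=F), VALIDATE:-, TRANSFORM:P2(v=0,ok=F), EMIT:P1(v=0,ok=F)] out:-; bubbles=1
Tick 5: [PARSE:P4(v=3,ok=F), VALIDATE:P3(v=5,ok=F), TRANSFORM:-, EMIT:P2(v=0,ok=F)] out:P1(v=0); bubbles=1
Tick 6: [PARSE:-, VALIDATE:P4(v=3,ok=T), TRANSFORM:P3(v=0,ok=F), EMIT:-] out:P2(v=0); bubbles=2
Tick 7: [PARSE:-, VALIDATE:-, TRANSFORM:P4(v=9,ok=T), EMIT:P3(v=0,ok=F)] out:-; bubbles=2
Tick 8: [PARSE:-, VALIDATE:-, TRANSFORM:-, EMIT:P4(v=9,ok=T)] out:P3(v=0); bubbles=3
Tick 9: [PARSE:-, VALIDATE:-, TRANSFORM:-, EMIT:-] out:P4(v=9); bubbles=4
Total bubble-slots: 20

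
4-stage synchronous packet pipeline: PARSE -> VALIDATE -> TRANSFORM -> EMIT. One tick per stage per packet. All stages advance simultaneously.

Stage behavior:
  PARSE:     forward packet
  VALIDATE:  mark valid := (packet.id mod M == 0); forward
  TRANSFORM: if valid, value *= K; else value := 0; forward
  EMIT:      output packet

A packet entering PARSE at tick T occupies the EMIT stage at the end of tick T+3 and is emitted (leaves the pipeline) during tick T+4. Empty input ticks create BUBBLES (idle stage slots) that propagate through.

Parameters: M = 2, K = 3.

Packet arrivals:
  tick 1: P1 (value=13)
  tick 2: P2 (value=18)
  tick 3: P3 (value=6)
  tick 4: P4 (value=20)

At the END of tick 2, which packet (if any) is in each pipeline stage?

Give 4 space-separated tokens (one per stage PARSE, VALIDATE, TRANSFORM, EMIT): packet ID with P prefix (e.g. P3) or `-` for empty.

Tick 1: [PARSE:P1(v=13,ok=F), VALIDATE:-, TRANSFORM:-, EMIT:-] out:-; in:P1
Tick 2: [PARSE:P2(v=18,ok=F), VALIDATE:P1(v=13,ok=F), TRANSFORM:-, EMIT:-] out:-; in:P2
At end of tick 2: ['P2', 'P1', '-', '-']

Answer: P2 P1 - -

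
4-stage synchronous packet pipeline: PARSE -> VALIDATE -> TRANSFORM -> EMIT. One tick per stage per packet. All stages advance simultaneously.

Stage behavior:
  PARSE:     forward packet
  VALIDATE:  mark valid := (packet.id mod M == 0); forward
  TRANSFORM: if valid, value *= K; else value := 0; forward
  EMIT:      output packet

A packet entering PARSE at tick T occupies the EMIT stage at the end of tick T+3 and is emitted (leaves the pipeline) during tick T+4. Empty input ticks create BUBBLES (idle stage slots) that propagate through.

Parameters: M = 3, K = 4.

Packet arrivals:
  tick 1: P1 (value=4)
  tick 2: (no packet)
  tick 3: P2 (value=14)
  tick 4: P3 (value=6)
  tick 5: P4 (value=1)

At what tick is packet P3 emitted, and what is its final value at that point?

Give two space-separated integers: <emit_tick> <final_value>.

Tick 1: [PARSE:P1(v=4,ok=F), VALIDATE:-, TRANSFORM:-, EMIT:-] out:-; in:P1
Tick 2: [PARSE:-, VALIDATE:P1(v=4,ok=F), TRANSFORM:-, EMIT:-] out:-; in:-
Tick 3: [PARSE:P2(v=14,ok=F), VALIDATE:-, TRANSFORM:P1(v=0,ok=F), EMIT:-] out:-; in:P2
Tick 4: [PARSE:P3(v=6,ok=F), VALIDATE:P2(v=14,ok=F), TRANSFORM:-, EMIT:P1(v=0,ok=F)] out:-; in:P3
Tick 5: [PARSE:P4(v=1,ok=F), VALIDATE:P3(v=6,ok=T), TRANSFORM:P2(v=0,ok=F), EMIT:-] out:P1(v=0); in:P4
Tick 6: [PARSE:-, VALIDATE:P4(v=1,ok=F), TRANSFORM:P3(v=24,ok=T), EMIT:P2(v=0,ok=F)] out:-; in:-
Tick 7: [PARSE:-, VALIDATE:-, TRANSFORM:P4(v=0,ok=F), EMIT:P3(v=24,ok=T)] out:P2(v=0); in:-
Tick 8: [PARSE:-, VALIDATE:-, TRANSFORM:-, EMIT:P4(v=0,ok=F)] out:P3(v=24); in:-
Tick 9: [PARSE:-, VALIDATE:-, TRANSFORM:-, EMIT:-] out:P4(v=0); in:-
P3: arrives tick 4, valid=True (id=3, id%3=0), emit tick 8, final value 24

Answer: 8 24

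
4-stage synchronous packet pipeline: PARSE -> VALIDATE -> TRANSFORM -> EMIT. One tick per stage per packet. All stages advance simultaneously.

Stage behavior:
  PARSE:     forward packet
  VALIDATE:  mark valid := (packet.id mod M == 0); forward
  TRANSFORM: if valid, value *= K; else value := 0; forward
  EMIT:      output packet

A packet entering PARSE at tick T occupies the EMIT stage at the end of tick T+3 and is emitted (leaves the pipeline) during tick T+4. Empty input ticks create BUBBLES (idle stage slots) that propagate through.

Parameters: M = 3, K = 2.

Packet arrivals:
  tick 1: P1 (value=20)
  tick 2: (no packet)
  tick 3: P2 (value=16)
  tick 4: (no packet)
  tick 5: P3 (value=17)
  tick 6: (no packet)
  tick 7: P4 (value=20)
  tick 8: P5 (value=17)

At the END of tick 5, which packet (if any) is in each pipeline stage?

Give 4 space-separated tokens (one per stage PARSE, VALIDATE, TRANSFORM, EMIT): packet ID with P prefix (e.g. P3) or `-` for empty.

Tick 1: [PARSE:P1(v=20,ok=F), VALIDATE:-, TRANSFORM:-, EMIT:-] out:-; in:P1
Tick 2: [PARSE:-, VALIDATE:P1(v=20,ok=F), TRANSFORM:-, EMIT:-] out:-; in:-
Tick 3: [PARSE:P2(v=16,ok=F), VALIDATE:-, TRANSFORM:P1(v=0,ok=F), EMIT:-] out:-; in:P2
Tick 4: [PARSE:-, VALIDATE:P2(v=16,ok=F), TRANSFORM:-, EMIT:P1(v=0,ok=F)] out:-; in:-
Tick 5: [PARSE:P3(v=17,ok=F), VALIDATE:-, TRANSFORM:P2(v=0,ok=F), EMIT:-] out:P1(v=0); in:P3
At end of tick 5: ['P3', '-', 'P2', '-']

Answer: P3 - P2 -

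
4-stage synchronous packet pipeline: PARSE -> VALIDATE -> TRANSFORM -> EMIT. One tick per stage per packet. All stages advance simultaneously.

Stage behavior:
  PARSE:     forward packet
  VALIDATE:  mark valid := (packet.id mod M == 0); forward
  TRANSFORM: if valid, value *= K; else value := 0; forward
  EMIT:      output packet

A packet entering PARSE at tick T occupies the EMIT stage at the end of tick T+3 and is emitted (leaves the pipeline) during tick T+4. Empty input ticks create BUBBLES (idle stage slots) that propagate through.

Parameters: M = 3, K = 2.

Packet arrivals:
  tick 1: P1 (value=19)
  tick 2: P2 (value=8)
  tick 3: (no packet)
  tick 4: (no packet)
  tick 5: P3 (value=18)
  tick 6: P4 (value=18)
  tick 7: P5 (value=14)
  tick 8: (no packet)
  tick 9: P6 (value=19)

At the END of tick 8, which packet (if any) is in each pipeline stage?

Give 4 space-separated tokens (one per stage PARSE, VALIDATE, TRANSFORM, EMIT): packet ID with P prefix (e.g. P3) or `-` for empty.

Answer: - P5 P4 P3

Derivation:
Tick 1: [PARSE:P1(v=19,ok=F), VALIDATE:-, TRANSFORM:-, EMIT:-] out:-; in:P1
Tick 2: [PARSE:P2(v=8,ok=F), VALIDATE:P1(v=19,ok=F), TRANSFORM:-, EMIT:-] out:-; in:P2
Tick 3: [PARSE:-, VALIDATE:P2(v=8,ok=F), TRANSFORM:P1(v=0,ok=F), EMIT:-] out:-; in:-
Tick 4: [PARSE:-, VALIDATE:-, TRANSFORM:P2(v=0,ok=F), EMIT:P1(v=0,ok=F)] out:-; in:-
Tick 5: [PARSE:P3(v=18,ok=F), VALIDATE:-, TRANSFORM:-, EMIT:P2(v=0,ok=F)] out:P1(v=0); in:P3
Tick 6: [PARSE:P4(v=18,ok=F), VALIDATE:P3(v=18,ok=T), TRANSFORM:-, EMIT:-] out:P2(v=0); in:P4
Tick 7: [PARSE:P5(v=14,ok=F), VALIDATE:P4(v=18,ok=F), TRANSFORM:P3(v=36,ok=T), EMIT:-] out:-; in:P5
Tick 8: [PARSE:-, VALIDATE:P5(v=14,ok=F), TRANSFORM:P4(v=0,ok=F), EMIT:P3(v=36,ok=T)] out:-; in:-
At end of tick 8: ['-', 'P5', 'P4', 'P3']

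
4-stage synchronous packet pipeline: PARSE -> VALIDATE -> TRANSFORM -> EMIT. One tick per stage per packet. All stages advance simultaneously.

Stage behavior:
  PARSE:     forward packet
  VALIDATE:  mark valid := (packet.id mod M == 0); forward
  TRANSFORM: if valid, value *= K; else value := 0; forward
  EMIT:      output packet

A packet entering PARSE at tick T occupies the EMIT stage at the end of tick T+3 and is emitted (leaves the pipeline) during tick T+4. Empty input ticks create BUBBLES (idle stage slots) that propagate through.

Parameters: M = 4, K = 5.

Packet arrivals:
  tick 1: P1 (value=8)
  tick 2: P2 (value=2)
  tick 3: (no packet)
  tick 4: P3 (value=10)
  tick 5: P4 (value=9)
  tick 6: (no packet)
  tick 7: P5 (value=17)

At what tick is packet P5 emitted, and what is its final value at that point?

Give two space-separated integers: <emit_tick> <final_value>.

Answer: 11 0

Derivation:
Tick 1: [PARSE:P1(v=8,ok=F), VALIDATE:-, TRANSFORM:-, EMIT:-] out:-; in:P1
Tick 2: [PARSE:P2(v=2,ok=F), VALIDATE:P1(v=8,ok=F), TRANSFORM:-, EMIT:-] out:-; in:P2
Tick 3: [PARSE:-, VALIDATE:P2(v=2,ok=F), TRANSFORM:P1(v=0,ok=F), EMIT:-] out:-; in:-
Tick 4: [PARSE:P3(v=10,ok=F), VALIDATE:-, TRANSFORM:P2(v=0,ok=F), EMIT:P1(v=0,ok=F)] out:-; in:P3
Tick 5: [PARSE:P4(v=9,ok=F), VALIDATE:P3(v=10,ok=F), TRANSFORM:-, EMIT:P2(v=0,ok=F)] out:P1(v=0); in:P4
Tick 6: [PARSE:-, VALIDATE:P4(v=9,ok=T), TRANSFORM:P3(v=0,ok=F), EMIT:-] out:P2(v=0); in:-
Tick 7: [PARSE:P5(v=17,ok=F), VALIDATE:-, TRANSFORM:P4(v=45,ok=T), EMIT:P3(v=0,ok=F)] out:-; in:P5
Tick 8: [PARSE:-, VALIDATE:P5(v=17,ok=F), TRANSFORM:-, EMIT:P4(v=45,ok=T)] out:P3(v=0); in:-
Tick 9: [PARSE:-, VALIDATE:-, TRANSFORM:P5(v=0,ok=F), EMIT:-] out:P4(v=45); in:-
Tick 10: [PARSE:-, VALIDATE:-, TRANSFORM:-, EMIT:P5(v=0,ok=F)] out:-; in:-
Tick 11: [PARSE:-, VALIDATE:-, TRANSFORM:-, EMIT:-] out:P5(v=0); in:-
P5: arrives tick 7, valid=False (id=5, id%4=1), emit tick 11, final value 0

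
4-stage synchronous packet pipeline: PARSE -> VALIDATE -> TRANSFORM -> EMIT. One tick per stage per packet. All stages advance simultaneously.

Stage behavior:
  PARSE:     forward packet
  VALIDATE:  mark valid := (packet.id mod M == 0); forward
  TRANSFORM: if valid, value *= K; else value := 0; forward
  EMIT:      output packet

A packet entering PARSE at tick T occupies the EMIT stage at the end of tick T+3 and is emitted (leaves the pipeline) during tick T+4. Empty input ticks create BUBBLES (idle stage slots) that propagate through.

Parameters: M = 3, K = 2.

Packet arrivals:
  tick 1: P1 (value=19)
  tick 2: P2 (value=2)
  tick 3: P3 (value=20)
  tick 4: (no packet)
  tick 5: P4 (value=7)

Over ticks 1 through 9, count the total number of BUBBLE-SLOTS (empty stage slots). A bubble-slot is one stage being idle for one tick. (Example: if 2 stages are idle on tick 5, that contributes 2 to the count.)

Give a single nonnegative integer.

Answer: 20

Derivation:
Tick 1: [PARSE:P1(v=19,ok=F), VALIDATE:-, TRANSFORM:-, EMIT:-] out:-; bubbles=3
Tick 2: [PARSE:P2(v=2,ok=F), VALIDATE:P1(v=19,ok=F), TRANSFORM:-, EMIT:-] out:-; bubbles=2
Tick 3: [PARSE:P3(v=20,ok=F), VALIDATE:P2(v=2,ok=F), TRANSFORM:P1(v=0,ok=F), EMIT:-] out:-; bubbles=1
Tick 4: [PARSE:-, VALIDATE:P3(v=20,ok=T), TRANSFORM:P2(v=0,ok=F), EMIT:P1(v=0,ok=F)] out:-; bubbles=1
Tick 5: [PARSE:P4(v=7,ok=F), VALIDATE:-, TRANSFORM:P3(v=40,ok=T), EMIT:P2(v=0,ok=F)] out:P1(v=0); bubbles=1
Tick 6: [PARSE:-, VALIDATE:P4(v=7,ok=F), TRANSFORM:-, EMIT:P3(v=40,ok=T)] out:P2(v=0); bubbles=2
Tick 7: [PARSE:-, VALIDATE:-, TRANSFORM:P4(v=0,ok=F), EMIT:-] out:P3(v=40); bubbles=3
Tick 8: [PARSE:-, VALIDATE:-, TRANSFORM:-, EMIT:P4(v=0,ok=F)] out:-; bubbles=3
Tick 9: [PARSE:-, VALIDATE:-, TRANSFORM:-, EMIT:-] out:P4(v=0); bubbles=4
Total bubble-slots: 20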